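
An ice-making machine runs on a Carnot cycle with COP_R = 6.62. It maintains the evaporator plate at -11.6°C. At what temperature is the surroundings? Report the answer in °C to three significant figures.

27.9 °C

COP_R = T_C/(T_H − T_C) gives T_H − T_C = T_C/COP.
With T_C = 261.55 K, T_H = 261.55 × (1 + 1/6.62) = 301.06 K.
Converting, 301.06 K = 27.91°C.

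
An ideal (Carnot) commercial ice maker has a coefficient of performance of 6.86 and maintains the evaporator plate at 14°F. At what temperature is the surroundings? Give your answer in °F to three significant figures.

83.0 °F

COP_R = T_C/(T_H − T_C) gives T_H − T_C = T_C/COP.
With T_C = 263.15 K, T_H = 263.15 × (1 + 1/6.86) = 301.51 K.
Converting, 301.51 K = 83.05°F.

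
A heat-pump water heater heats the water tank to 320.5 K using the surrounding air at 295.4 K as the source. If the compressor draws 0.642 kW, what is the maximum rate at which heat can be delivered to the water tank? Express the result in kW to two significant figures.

8.2 kW

The reservoir spacing is ΔT = 320.5 − 295.4 = 25.10 K.
COP_Carnot = T_H/ΔT = 320.50/25.10 = 12.77.
Q̇_max = COP_Carnot × Ẇ = 12.77 × 0.6420 kW = 8.198 kW.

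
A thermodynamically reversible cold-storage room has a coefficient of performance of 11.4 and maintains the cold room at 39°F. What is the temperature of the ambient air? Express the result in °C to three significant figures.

COP_R = T_C/(T_H − T_C) gives T_H − T_C = T_C/COP.
With T_C = 277.04 K, T_H = 277.04 × (1 + 1/11.4) = 301.34 K.
Converting, 301.34 K = 28.19°C.

28.2 °C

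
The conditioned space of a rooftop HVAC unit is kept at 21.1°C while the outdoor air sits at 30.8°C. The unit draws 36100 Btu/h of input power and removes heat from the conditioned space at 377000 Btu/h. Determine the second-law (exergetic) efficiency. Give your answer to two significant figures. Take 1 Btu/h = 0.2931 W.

0.34

COP_actual = Q̇_C/Ẇ = 377000/36100 = 10.44.
In absolute terms T_C = 294.25 K and T_H = 303.95 K, so ΔT = 9.700 K.
COP_Carnot = T_C/ΔT = 294.25/9.700 = 30.34.
η_II = COP_actual/COP_Carnot = 10.44/30.34 = 0.3443.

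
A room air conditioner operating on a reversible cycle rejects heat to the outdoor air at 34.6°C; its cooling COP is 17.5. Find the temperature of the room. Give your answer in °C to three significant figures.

18.0 °C

For a Carnot refrigerator COP_R = T_C/(T_H − T_C), so T_C = COP·T_H/(1 + COP).
With T_H = 307.75 K, T_C = 17.5 × 307.75/18.50 = 291.11 K.
Converting, 291.11 K = 17.96°C.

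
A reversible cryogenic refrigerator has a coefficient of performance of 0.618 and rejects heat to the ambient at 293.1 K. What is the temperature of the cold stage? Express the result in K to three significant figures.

112 K

For a Carnot refrigerator COP_R = T_C/(T_H − T_C), so T_C = COP·T_H/(1 + COP).
With T_H = 293.10 K, T_C = 0.618 × 293.10/1.618 = 111.95 K.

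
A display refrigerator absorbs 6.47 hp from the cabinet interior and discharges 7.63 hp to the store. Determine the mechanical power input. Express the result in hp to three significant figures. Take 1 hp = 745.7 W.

1.16 hp

For a cyclic device the first law requires Q̇_H = Q̇_C + Ẇ.
Ẇ = Q̇_H − Q̇_C = 1.160 hp.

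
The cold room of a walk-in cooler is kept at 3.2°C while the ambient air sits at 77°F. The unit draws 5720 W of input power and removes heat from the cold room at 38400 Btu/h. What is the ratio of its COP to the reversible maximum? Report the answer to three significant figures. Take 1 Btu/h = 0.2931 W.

Converting, Q̇_C = 38400 Btu/h = 11260 W, so COP_actual = Q̇_C/Ẇ = 11260/5720 = 1.968.
In absolute terms T_C = 276.35 K and T_H = 298.15 K, so ΔT = 21.80 K.
COP_Carnot = T_C/ΔT = 276.35/21.80 = 12.68.
η_II = COP_actual/COP_Carnot = 1.968/12.68 = 0.1552.

0.155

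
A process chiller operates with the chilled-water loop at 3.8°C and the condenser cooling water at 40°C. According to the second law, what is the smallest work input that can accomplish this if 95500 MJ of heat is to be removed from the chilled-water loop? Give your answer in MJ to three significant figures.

In absolute terms T_C = 276.95 K and T_H = 313.15 K, so ΔT = 36.20 K.
The reversible limit is COP_R = T_C/ΔT = 7.651, so W_min = Q_C/COP = Q_C·ΔT/T_C.
W_min = 95500 × 36.20/276.95 = 12480 MJ.

12500 MJ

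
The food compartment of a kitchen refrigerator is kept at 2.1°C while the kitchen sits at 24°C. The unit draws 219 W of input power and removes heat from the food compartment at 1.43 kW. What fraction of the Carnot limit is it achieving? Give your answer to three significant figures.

Converting, Q̇_C = 1.430 kW = 1430 W, so COP_actual = Q̇_C/Ẇ = 1430/219.0 = 6.530.
In absolute terms T_C = 275.25 K and T_H = 297.15 K, so ΔT = 21.90 K.
COP_Carnot = T_C/ΔT = 275.25/21.90 = 12.57.
η_II = COP_actual/COP_Carnot = 6.530/12.57 = 0.5195.

0.520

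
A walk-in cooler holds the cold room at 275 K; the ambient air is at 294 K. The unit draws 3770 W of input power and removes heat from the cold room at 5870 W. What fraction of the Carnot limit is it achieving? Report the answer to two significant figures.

COP_actual = Q̇_C/Ẇ = 5870/3770 = 1.557.
The reservoir spacing is ΔT = 294 − 275 = 19.00 K.
COP_Carnot = T_C/ΔT = 275.00/19.00 = 14.47.
η_II = COP_actual/COP_Carnot = 1.557/14.47 = 0.1076.

0.11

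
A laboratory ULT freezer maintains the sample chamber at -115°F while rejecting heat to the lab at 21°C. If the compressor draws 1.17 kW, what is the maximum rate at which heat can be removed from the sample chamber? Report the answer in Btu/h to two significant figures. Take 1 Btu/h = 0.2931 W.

7400 Btu/h

In absolute terms T_C = 191.48 K and T_H = 294.15 K, so ΔT = 102.7 K.
COP_Carnot = T_C/ΔT = 191.48/102.7 = 1.865.
Q̇_max = COP_Carnot × Ẇ = 1.865 × 1.170 kW = 2.182 kW = 7445 Btu/h.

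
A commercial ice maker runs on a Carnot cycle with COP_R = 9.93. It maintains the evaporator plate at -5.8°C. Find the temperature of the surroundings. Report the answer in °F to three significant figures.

COP_R = T_C/(T_H − T_C) gives T_H − T_C = T_C/COP.
With T_C = 267.35 K, T_H = 267.35 × (1 + 1/9.93) = 294.27 K.
Converting, 294.27 K = 70.02°F.

70.0 °F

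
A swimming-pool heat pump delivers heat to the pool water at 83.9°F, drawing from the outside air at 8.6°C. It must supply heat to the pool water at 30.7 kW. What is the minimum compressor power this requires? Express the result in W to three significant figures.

2060 W

In absolute terms T_C = 281.75 K and T_H = 301.98 K, so ΔT = 20.23 K.
COP_Carnot = T_H/ΔT = 301.98/20.23 = 14.93.
Ẇ_min = Q̇/COP_Carnot = 30.70/14.93 = 2.057 kW = 2057 W.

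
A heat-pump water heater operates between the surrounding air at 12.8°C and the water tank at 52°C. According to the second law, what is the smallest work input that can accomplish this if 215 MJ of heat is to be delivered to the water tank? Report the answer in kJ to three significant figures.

25900 kJ

In absolute terms T_C = 285.95 K and T_H = 325.15 K, so ΔT = 39.20 K.
The reversible limit is COP_HP = T_H/ΔT = 8.295, so W_min = Q_H/COP = Q_H·ΔT/T_H.
W_min = 215.0 × 39.20/325.15 = 25.92 MJ = 25920 kJ.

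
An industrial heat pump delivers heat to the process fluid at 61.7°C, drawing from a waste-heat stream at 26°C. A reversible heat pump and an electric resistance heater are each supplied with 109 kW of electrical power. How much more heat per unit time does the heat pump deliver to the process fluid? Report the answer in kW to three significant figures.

913 kW

In absolute terms T_C = 299.15 K and T_H = 334.85 K, so ΔT = 35.70 K.
COP_Carnot = T_H/ΔT = 334.85/35.70 = 9.380.
The heat pump delivers Q̇_H = COP × Ẇ = 1022 kW; the resistance heater delivers Ẇ = 109.0 kW.
Extra = (COP − 1)·Ẇ = 913.4 kW.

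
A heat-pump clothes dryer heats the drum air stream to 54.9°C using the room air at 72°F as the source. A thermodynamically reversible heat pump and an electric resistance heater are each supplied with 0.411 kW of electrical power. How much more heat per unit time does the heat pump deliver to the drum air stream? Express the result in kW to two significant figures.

3.7 kW

In absolute terms T_C = 295.37 K and T_H = 328.05 K, so ΔT = 32.68 K.
COP_Carnot = T_H/ΔT = 328.05/32.68 = 10.04.
The heat pump delivers Q̇_H = COP × Ẇ = 4.126 kW; the resistance heater delivers Ẇ = 0.4110 kW.
Extra = (COP − 1)·Ẇ = 3.715 kW.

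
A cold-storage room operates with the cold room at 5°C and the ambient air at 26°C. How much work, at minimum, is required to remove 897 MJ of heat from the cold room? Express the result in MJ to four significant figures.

In absolute terms T_C = 278.15 K and T_H = 299.15 K, so ΔT = 21.00 K.
The reversible limit is COP_R = T_C/ΔT = 13.25, so W_min = Q_C/COP = Q_C·ΔT/T_C.
W_min = 897.0 × 21.00/278.15 = 67.72 MJ.

67.72 MJ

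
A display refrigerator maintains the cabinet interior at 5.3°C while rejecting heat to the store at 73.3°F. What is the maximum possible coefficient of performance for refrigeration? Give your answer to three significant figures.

In absolute terms T_C = 278.45 K and T_H = 296.09 K, so ΔT = 17.64 K.
For a reversible cycle, COP_Carnot = T_C/ΔT = 278.45/17.64 = 15.78.

15.8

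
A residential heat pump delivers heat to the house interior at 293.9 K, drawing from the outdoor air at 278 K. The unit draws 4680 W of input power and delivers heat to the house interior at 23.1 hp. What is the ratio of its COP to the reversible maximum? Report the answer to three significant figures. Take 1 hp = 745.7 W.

Converting, Q̇_H = 23.10 hp = 17230 W, so COP_actual = Q̇_H/Ẇ = 17230/4680 = 3.681.
The reservoir spacing is ΔT = 293.9 − 278 = 15.90 K.
COP_Carnot = T_H/ΔT = 293.90/15.90 = 18.48.
η_II = COP_actual/COP_Carnot = 3.681/18.48 = 0.1991.

0.199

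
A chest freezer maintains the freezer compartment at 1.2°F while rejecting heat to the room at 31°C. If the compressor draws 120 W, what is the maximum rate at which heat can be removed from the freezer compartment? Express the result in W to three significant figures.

In absolute terms T_C = 256.04 K and T_H = 304.15 K, so ΔT = 48.11 K.
COP_Carnot = T_C/ΔT = 256.04/48.11 = 5.322.
Q̇_max = COP_Carnot × Ẇ = 5.322 × 120.0 W = 638.6 W.

639 W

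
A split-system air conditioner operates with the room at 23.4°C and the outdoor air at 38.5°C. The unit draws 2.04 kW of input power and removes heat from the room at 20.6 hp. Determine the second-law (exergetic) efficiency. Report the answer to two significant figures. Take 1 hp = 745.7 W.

Converting, Q̇_C = 20.60 hp = 15.36 kW, so COP_actual = Q̇_C/Ẇ = 15.36/2.040 = 7.530.
In absolute terms T_C = 296.55 K and T_H = 311.65 K, so ΔT = 15.10 K.
COP_Carnot = T_C/ΔT = 296.55/15.10 = 19.64.
η_II = COP_actual/COP_Carnot = 7.530/19.64 = 0.3834.

0.38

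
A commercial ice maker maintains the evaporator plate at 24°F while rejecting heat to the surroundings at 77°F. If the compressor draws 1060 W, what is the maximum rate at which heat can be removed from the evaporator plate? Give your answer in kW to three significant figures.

In absolute terms T_C = 268.71 K and T_H = 298.15 K, so ΔT = 29.44 K.
COP_Carnot = T_C/ΔT = 268.71/29.44 = 9.126.
Q̇_max = COP_Carnot × Ẇ = 9.126 × 1060 W = 9673 W = 9.673 kW.

9.67 kW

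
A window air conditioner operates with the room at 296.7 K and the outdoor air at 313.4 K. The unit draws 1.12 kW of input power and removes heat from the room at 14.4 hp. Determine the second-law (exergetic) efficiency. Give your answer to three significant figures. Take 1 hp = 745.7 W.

0.540

Converting, Q̇_C = 14.40 hp = 10.74 kW, so COP_actual = Q̇_C/Ẇ = 10.74/1.120 = 9.588.
The reservoir spacing is ΔT = 313.4 − 296.7 = 16.70 K.
COP_Carnot = T_C/ΔT = 296.70/16.70 = 17.77.
η_II = COP_actual/COP_Carnot = 9.588/17.77 = 0.5396.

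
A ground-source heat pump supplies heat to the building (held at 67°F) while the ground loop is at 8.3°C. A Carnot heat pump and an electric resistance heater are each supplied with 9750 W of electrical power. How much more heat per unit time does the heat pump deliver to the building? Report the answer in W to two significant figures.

250000 W

In absolute terms T_C = 281.45 K and T_H = 292.59 K, so ΔT = 11.14 K.
COP_Carnot = T_H/ΔT = 292.59/11.14 = 26.25.
The heat pump delivers Q̇_H = COP × Ẇ = 256000 W; the resistance heater delivers Ẇ = 9750 W.
Extra = (COP − 1)·Ẇ = 246200 W.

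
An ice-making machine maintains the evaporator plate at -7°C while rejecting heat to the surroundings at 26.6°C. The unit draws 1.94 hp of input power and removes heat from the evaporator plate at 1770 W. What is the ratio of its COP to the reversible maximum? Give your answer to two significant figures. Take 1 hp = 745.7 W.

Converting, Q̇_C = 1770 W = 2.374 hp, so COP_actual = Q̇_C/Ẇ = 2.374/1.940 = 1.224.
In absolute terms T_C = 266.15 K and T_H = 299.75 K, so ΔT = 33.60 K.
COP_Carnot = T_C/ΔT = 266.15/33.60 = 7.921.
η_II = COP_actual/COP_Carnot = 1.224/7.921 = 0.1545.

0.15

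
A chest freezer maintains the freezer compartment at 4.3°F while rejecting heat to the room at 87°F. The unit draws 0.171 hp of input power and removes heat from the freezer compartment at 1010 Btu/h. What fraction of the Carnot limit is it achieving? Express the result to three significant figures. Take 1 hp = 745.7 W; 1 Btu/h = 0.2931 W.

0.414

Converting, Q̇_C = 1010 Btu/h = 0.3970 hp, so COP_actual = Q̇_C/Ẇ = 0.3970/0.1710 = 2.322.
In absolute terms T_C = 257.76 K and T_H = 303.71 K, so ΔT = 45.94 K.
COP_Carnot = T_C/ΔT = 257.76/45.94 = 5.610.
η_II = COP_actual/COP_Carnot = 2.322/5.610 = 0.4138.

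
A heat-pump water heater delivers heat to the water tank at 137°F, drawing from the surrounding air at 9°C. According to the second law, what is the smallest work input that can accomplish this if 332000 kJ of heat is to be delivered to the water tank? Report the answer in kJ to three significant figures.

49400 kJ

In absolute terms T_C = 282.15 K and T_H = 331.48 K, so ΔT = 49.33 K.
The reversible limit is COP_HP = T_H/ΔT = 6.719, so W_min = Q_H/COP = Q_H·ΔT/T_H.
W_min = 332000 × 49.33/331.48 = 49410 kJ.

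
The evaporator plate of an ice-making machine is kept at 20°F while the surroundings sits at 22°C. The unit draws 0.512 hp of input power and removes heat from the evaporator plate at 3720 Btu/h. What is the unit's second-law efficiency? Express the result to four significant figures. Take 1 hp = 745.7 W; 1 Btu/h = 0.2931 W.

0.3072

Converting, Q̇_C = 3720 Btu/h = 1.462 hp, so COP_actual = Q̇_C/Ẇ = 1.462/0.5120 = 2.856.
In absolute terms T_C = 266.48 K and T_H = 295.15 K, so ΔT = 28.67 K.
COP_Carnot = T_C/ΔT = 266.48/28.67 = 9.296.
η_II = COP_actual/COP_Carnot = 2.856/9.296 = 0.3072.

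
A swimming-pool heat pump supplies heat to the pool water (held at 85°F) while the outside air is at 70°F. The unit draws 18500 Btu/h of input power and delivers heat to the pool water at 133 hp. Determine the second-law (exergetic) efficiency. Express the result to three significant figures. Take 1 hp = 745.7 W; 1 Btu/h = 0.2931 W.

0.504

Converting, Q̇_H = 133.0 hp = 338400 Btu/h, so COP_actual = Q̇_H/Ẇ = 338400/18500 = 18.29.
In absolute terms T_C = 294.26 K and T_H = 302.59 K, so ΔT = 8.333 K.
COP_Carnot = T_H/ΔT = 302.59/8.333 = 36.31.
η_II = COP_actual/COP_Carnot = 18.29/36.31 = 0.5037.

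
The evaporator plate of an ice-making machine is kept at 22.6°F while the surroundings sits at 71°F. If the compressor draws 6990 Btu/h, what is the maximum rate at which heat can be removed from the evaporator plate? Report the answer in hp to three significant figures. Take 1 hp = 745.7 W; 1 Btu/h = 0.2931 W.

27.4 hp

In absolute terms T_C = 267.93 K and T_H = 294.82 K, so ΔT = 26.89 K.
COP_Carnot = T_C/ΔT = 267.93/26.89 = 9.964.
Q̇_max = COP_Carnot × Ẇ = 9.964 × 6990 Btu/h = 69650 Btu/h = 27.38 hp.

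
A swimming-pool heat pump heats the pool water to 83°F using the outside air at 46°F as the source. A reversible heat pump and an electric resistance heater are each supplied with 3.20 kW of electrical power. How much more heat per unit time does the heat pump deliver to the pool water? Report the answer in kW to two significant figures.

In absolute terms T_C = 280.93 K and T_H = 301.48 K, so ΔT = 20.56 K.
COP_Carnot = T_H/ΔT = 301.48/20.56 = 14.67.
The heat pump delivers Q̇_H = COP × Ẇ = 46.93 kW; the resistance heater delivers Ẇ = 3.200 kW.
Extra = (COP − 1)·Ẇ = 43.73 kW.

44 kW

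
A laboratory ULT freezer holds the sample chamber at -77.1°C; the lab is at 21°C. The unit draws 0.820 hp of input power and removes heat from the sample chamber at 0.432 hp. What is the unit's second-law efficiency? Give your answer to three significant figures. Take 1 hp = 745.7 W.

0.264

COP_actual = Q̇_C/Ẇ = 0.4320/0.8200 = 0.5268.
In absolute terms T_C = 196.05 K and T_H = 294.15 K, so ΔT = 98.10 K.
COP_Carnot = T_C/ΔT = 196.05/98.10 = 1.998.
η_II = COP_actual/COP_Carnot = 0.5268/1.998 = 0.2636.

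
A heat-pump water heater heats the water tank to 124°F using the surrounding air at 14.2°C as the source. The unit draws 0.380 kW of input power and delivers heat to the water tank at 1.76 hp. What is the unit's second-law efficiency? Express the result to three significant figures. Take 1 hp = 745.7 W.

0.393

Converting, Q̇_H = 1.760 hp = 1.312 kW, so COP_actual = Q̇_H/Ẇ = 1.312/0.3800 = 3.454.
In absolute terms T_C = 287.35 K and T_H = 324.26 K, so ΔT = 36.91 K.
COP_Carnot = T_H/ΔT = 324.26/36.91 = 8.785.
η_II = COP_actual/COP_Carnot = 3.454/8.785 = 0.3931.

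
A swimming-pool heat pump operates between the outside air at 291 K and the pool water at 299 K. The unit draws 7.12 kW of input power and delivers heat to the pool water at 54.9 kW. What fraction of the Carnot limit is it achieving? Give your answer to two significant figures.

0.21

COP_actual = Q̇_H/Ẇ = 54.90/7.120 = 7.711.
The reservoir spacing is ΔT = 299 − 291 = 8.000 K.
COP_Carnot = T_H/ΔT = 299.00/8.000 = 37.38.
η_II = COP_actual/COP_Carnot = 7.711/37.38 = 0.2063.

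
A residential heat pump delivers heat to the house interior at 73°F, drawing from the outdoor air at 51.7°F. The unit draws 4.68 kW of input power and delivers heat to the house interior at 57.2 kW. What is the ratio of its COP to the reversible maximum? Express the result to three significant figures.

COP_actual = Q̇_H/Ẇ = 57.20/4.680 = 12.22.
In absolute terms T_C = 284.09 K and T_H = 295.93 K, so ΔT = 11.83 K.
COP_Carnot = T_H/ΔT = 295.93/11.83 = 25.01.
η_II = COP_actual/COP_Carnot = 12.22/25.01 = 0.4887.

0.489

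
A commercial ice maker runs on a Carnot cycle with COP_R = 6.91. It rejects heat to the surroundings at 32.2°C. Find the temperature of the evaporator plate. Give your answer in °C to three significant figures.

-6.40 °C

For a Carnot refrigerator COP_R = T_C/(T_H − T_C), so T_C = COP·T_H/(1 + COP).
With T_H = 305.35 K, T_C = 6.91 × 305.35/7.910 = 266.75 K.
Converting, 266.75 K = -6.40°C.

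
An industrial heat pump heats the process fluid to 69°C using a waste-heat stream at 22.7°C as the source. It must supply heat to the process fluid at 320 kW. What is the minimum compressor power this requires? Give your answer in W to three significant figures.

In absolute terms T_C = 295.85 K and T_H = 342.15 K, so ΔT = 46.30 K.
COP_Carnot = T_H/ΔT = 342.15/46.30 = 7.390.
Ẇ_min = Q̇/COP_Carnot = 320.0/7.390 = 43.30 kW = 43300 W.

43300 W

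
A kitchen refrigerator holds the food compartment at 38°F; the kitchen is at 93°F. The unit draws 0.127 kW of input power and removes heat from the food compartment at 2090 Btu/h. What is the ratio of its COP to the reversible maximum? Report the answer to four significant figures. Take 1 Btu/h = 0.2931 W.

0.5331

Converting, Q̇_C = 2090 Btu/h = 0.6126 kW, so COP_actual = Q̇_C/Ẇ = 0.6126/0.1270 = 4.823.
In absolute terms T_C = 276.48 K and T_H = 307.04 K, so ΔT = 30.56 K.
COP_Carnot = T_C/ΔT = 276.48/30.56 = 9.049.
η_II = COP_actual/COP_Carnot = 4.823/9.049 = 0.5331.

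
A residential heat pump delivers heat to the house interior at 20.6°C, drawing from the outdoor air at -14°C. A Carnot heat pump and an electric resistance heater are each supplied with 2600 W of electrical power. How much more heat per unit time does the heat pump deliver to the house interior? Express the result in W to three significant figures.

19500 W

In absolute terms T_C = 259.15 K and T_H = 293.75 K, so ΔT = 34.60 K.
COP_Carnot = T_H/ΔT = 293.75/34.60 = 8.490.
The heat pump delivers Q̇_H = COP × Ẇ = 22070 W; the resistance heater delivers Ẇ = 2600 W.
Extra = (COP − 1)·Ẇ = 19470 W.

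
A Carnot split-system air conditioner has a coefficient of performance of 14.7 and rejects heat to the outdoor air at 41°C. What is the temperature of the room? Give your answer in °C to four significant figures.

For a Carnot refrigerator COP_R = T_C/(T_H − T_C), so T_C = COP·T_H/(1 + COP).
With T_H = 314.15 K, T_C = 14.7 × 314.15/15.70 = 294.14 K.
Converting, 294.14 K = 20.99°C.

20.99 °C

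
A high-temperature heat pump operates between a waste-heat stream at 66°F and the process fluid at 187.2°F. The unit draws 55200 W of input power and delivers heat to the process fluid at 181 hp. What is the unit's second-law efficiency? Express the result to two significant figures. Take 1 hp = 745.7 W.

0.46

Converting, Q̇_H = 181.0 hp = 135000 W, so COP_actual = Q̇_H/Ẇ = 135000/55200 = 2.445.
In absolute terms T_C = 292.04 K and T_H = 359.37 K, so ΔT = 67.33 K.
COP_Carnot = T_H/ΔT = 359.37/67.33 = 5.337.
η_II = COP_actual/COP_Carnot = 2.445/5.337 = 0.4581.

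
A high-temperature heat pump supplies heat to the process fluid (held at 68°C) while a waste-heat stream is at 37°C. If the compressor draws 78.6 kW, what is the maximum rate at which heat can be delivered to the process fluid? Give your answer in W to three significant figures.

865000 W

In absolute terms T_C = 310.15 K and T_H = 341.15 K, so ΔT = 31.00 K.
COP_Carnot = T_H/ΔT = 341.15/31.00 = 11.00.
Q̇_max = COP_Carnot × Ẇ = 11.00 × 78.60 kW = 865.0 kW = 865000 W.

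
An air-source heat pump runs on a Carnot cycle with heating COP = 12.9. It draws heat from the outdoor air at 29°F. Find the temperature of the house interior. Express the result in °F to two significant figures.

70 °F

COP_HP = T_H/(T_H − T_C) rearranges to T_H = COP·T_C/(COP − 1).
With T_C = 271.48 K, T_H = 12.9 × 271.48/11.90 = 294.30 K.
Converting, 294.30 K = 70.06°F.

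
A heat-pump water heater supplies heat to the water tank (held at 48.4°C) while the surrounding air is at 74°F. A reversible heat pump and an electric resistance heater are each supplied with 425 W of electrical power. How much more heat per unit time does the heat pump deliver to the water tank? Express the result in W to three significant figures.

5030 W

In absolute terms T_C = 296.48 K and T_H = 321.55 K, so ΔT = 25.07 K.
COP_Carnot = T_H/ΔT = 321.55/25.07 = 12.83.
The heat pump delivers Q̇_H = COP × Ẇ = 5452 W; the resistance heater delivers Ẇ = 425.0 W.
Extra = (COP − 1)·Ẇ = 5027 W.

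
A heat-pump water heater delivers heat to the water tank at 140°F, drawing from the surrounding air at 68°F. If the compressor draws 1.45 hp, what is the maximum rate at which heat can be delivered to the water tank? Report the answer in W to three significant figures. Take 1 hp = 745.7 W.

In absolute terms T_C = 293.15 K and T_H = 333.15 K, so ΔT = 40.00 K.
COP_Carnot = T_H/ΔT = 333.15/40.00 = 8.329.
Q̇_max = COP_Carnot × Ẇ = 8.329 × 1.450 hp = 12.08 hp = 9006 W.

9010 W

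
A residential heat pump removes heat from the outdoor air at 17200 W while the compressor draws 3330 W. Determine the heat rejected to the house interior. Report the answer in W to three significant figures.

For a cyclic device the first law requires Q̇_H = Q̇_C + Ẇ.
Q̇_H = Q̇_C + Ẇ = 20530 W.

20500 W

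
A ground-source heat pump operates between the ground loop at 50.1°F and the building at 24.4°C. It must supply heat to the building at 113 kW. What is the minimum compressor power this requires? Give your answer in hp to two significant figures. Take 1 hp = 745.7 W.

7.3 hp

In absolute terms T_C = 283.21 K and T_H = 297.55 K, so ΔT = 14.34 K.
COP_Carnot = T_H/ΔT = 297.55/14.34 = 20.74.
Ẇ_min = Q̇/COP_Carnot = 113.0/20.74 = 5.448 kW = 7.305 hp.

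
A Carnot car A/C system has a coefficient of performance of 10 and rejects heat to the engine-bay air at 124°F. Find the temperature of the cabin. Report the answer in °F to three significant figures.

For a Carnot refrigerator COP_R = T_C/(T_H − T_C), so T_C = COP·T_H/(1 + COP).
With T_H = 324.26 K, T_C = 10 × 324.26/11.00 = 294.78 K.
Converting, 294.78 K = 70.94°F.

70.9 °F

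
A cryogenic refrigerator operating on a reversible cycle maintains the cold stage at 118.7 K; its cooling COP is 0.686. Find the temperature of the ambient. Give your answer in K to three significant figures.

292 K

COP_R = T_C/(T_H − T_C) gives T_H − T_C = T_C/COP.
With T_C = 118.70 K, T_H = 118.70 × (1 + 1/0.686) = 291.73 K.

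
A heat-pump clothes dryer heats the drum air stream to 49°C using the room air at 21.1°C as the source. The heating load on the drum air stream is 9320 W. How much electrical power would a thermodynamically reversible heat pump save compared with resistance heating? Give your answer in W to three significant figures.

In absolute terms T_C = 294.25 K and T_H = 322.15 K, so ΔT = 27.90 K.
COP_Carnot = T_H/ΔT = 322.15/27.90 = 11.55.
Resistance heating needs Ẇ_res = Q̇_H = 9320 W; the reversible heat pump needs only Ẇ_hp = Q̇_H/COP = 807.2 W.
Saving = 9320 − 807.2 = 8513 W.

8510 W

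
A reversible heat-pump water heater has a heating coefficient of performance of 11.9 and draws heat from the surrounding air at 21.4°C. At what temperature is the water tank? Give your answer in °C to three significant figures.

COP_HP = T_H/(T_H − T_C) rearranges to T_H = COP·T_C/(COP − 1).
With T_C = 294.55 K, T_H = 11.9 × 294.55/10.90 = 321.57 K.
Converting, 321.57 K = 48.42°C.

48.4 °C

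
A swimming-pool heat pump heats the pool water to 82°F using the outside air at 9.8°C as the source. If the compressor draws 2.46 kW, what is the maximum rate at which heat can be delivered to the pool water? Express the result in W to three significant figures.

In absolute terms T_C = 282.95 K and T_H = 300.93 K, so ΔT = 17.98 K.
COP_Carnot = T_H/ΔT = 300.93/17.98 = 16.74.
Q̇_max = COP_Carnot × Ẇ = 16.74 × 2.460 kW = 41.18 kW = 41180 W.

41200 W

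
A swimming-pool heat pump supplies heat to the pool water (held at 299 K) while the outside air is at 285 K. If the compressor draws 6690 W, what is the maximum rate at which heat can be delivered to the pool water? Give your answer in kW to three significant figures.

143 kW

The reservoir spacing is ΔT = 299 − 285 = 14.00 K.
COP_Carnot = T_H/ΔT = 299.00/14.00 = 21.36.
Q̇_max = COP_Carnot × Ẇ = 21.36 × 6690 W = 142900 W = 142.9 kW.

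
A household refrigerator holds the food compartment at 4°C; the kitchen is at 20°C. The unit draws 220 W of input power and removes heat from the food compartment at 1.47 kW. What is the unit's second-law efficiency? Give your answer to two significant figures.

0.39

Converting, Q̇_C = 1.470 kW = 1470 W, so COP_actual = Q̇_C/Ẇ = 1470/220.0 = 6.682.
In absolute terms T_C = 277.15 K and T_H = 293.15 K, so ΔT = 16.00 K.
COP_Carnot = T_C/ΔT = 277.15/16.00 = 17.32.
η_II = COP_actual/COP_Carnot = 6.682/17.32 = 0.3857.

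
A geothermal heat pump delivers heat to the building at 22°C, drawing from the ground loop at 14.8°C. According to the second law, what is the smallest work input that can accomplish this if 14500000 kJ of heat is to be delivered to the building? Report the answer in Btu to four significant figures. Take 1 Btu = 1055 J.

335300 Btu

In absolute terms T_C = 287.95 K and T_H = 295.15 K, so ΔT = 7.200 K.
The reversible limit is COP_HP = T_H/ΔT = 40.99, so W_min = Q_H/COP = Q_H·ΔT/T_H.
W_min = 14500000 × 7.200/295.15 = 353700 kJ = 335300 Btu.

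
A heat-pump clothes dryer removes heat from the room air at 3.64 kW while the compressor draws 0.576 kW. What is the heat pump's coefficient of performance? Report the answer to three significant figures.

The first law gives Q̇_H = Q̇_C + Ẇ, so the three rates are Q̇_C = 3.640, Q̇_H = 4.216, Ẇ = 0.5760 kW.
COP_HP = Q̇_H/Ẇ = 4.216/0.5760 = 7.319.

7.32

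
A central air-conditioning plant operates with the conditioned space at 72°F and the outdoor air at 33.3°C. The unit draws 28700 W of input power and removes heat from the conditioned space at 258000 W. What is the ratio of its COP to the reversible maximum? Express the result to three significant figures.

0.337

COP_actual = Q̇_C/Ẇ = 258000/28700 = 8.990.
In absolute terms T_C = 295.37 K and T_H = 306.45 K, so ΔT = 11.08 K.
COP_Carnot = T_C/ΔT = 295.37/11.08 = 26.66.
η_II = COP_actual/COP_Carnot = 8.990/26.66 = 0.3371.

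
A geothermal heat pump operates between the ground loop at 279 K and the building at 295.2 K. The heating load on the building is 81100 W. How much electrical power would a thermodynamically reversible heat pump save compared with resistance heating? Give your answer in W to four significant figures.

The reservoir spacing is ΔT = 295.2 − 279 = 16.20 K.
COP_Carnot = T_H/ΔT = 295.20/16.20 = 18.22.
Resistance heating needs Ẇ_res = Q̇_H = 81100 W; the reversible heat pump needs only Ẇ_hp = Q̇_H/COP = 4451 W.
Saving = 81100 − 4451 = 76650 W.

76650 W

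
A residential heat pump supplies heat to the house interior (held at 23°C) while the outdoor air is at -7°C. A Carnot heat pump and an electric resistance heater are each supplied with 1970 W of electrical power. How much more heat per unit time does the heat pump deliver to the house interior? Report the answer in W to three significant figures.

In absolute terms T_C = 266.15 K and T_H = 296.15 K, so ΔT = 30.00 K.
COP_Carnot = T_H/ΔT = 296.15/30.00 = 9.872.
The heat pump delivers Q̇_H = COP × Ẇ = 19450 W; the resistance heater delivers Ẇ = 1970 W.
Extra = (COP − 1)·Ẇ = 17480 W.

17500 W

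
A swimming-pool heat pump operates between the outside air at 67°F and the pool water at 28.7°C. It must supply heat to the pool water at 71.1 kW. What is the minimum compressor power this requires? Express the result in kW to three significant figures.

In absolute terms T_C = 292.59 K and T_H = 301.85 K, so ΔT = 9.256 K.
COP_Carnot = T_H/ΔT = 301.85/9.256 = 32.61.
Ẇ_min = Q̇/COP_Carnot = 71.10/32.61 = 2.180 kW.

2.18 kW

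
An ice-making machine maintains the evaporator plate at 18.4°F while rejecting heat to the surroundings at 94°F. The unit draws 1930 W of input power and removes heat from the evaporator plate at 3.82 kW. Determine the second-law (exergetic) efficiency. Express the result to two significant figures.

Converting, Q̇_C = 3.820 kW = 3820 W, so COP_actual = Q̇_C/Ẇ = 3820/1930 = 1.979.
In absolute terms T_C = 265.59 K and T_H = 307.59 K, so ΔT = 42.00 K.
COP_Carnot = T_C/ΔT = 265.59/42.00 = 6.324.
η_II = COP_actual/COP_Carnot = 1.979/6.324 = 0.3130.

0.31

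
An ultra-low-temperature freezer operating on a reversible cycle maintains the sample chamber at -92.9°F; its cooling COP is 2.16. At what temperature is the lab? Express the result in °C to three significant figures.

24.9 °C

COP_R = T_C/(T_H − T_C) gives T_H − T_C = T_C/COP.
With T_C = 203.76 K, T_H = 203.76 × (1 + 1/2.16) = 298.09 K.
Converting, 298.09 K = 24.94°C.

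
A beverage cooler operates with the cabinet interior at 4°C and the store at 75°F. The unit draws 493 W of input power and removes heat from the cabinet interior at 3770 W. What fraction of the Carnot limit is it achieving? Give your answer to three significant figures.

0.549

COP_actual = Q̇_C/Ẇ = 3770/493.0 = 7.647.
In absolute terms T_C = 277.15 K and T_H = 297.04 K, so ΔT = 19.89 K.
COP_Carnot = T_C/ΔT = 277.15/19.89 = 13.93.
η_II = COP_actual/COP_Carnot = 7.647/13.93 = 0.5488.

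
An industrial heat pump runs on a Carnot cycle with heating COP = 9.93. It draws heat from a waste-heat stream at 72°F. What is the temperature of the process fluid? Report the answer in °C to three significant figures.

55.3 °C

COP_HP = T_H/(T_H − T_C) rearranges to T_H = COP·T_C/(COP − 1).
With T_C = 295.37 K, T_H = 9.93 × 295.37/8.930 = 328.45 K.
Converting, 328.45 K = 55.30°C.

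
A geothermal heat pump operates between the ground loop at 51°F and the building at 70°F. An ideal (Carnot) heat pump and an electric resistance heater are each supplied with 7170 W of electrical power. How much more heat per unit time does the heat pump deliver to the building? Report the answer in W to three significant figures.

193000 W

In absolute terms T_C = 283.71 K and T_H = 294.26 K, so ΔT = 10.56 K.
COP_Carnot = T_H/ΔT = 294.26/10.56 = 27.88.
The heat pump delivers Q̇_H = COP × Ẇ = 199900 W; the resistance heater delivers Ẇ = 7170 W.
Extra = (COP − 1)·Ẇ = 192700 W.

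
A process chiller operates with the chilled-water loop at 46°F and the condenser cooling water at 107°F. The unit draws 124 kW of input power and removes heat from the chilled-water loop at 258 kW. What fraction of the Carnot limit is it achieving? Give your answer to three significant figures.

0.251

COP_actual = Q̇_C/Ẇ = 258.0/124.0 = 2.081.
In absolute terms T_C = 280.93 K and T_H = 314.82 K, so ΔT = 33.89 K.
COP_Carnot = T_C/ΔT = 280.93/33.89 = 8.290.
η_II = COP_actual/COP_Carnot = 2.081/8.290 = 0.2510.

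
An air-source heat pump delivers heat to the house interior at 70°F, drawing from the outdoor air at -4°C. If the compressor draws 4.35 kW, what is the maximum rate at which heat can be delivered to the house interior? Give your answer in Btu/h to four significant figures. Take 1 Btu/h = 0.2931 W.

In absolute terms T_C = 269.15 K and T_H = 294.26 K, so ΔT = 25.11 K.
COP_Carnot = T_H/ΔT = 294.26/25.11 = 11.72.
Q̇_max = COP_Carnot × Ẇ = 11.72 × 4.350 kW = 50.97 kW = 173900 Btu/h.

173900 Btu/h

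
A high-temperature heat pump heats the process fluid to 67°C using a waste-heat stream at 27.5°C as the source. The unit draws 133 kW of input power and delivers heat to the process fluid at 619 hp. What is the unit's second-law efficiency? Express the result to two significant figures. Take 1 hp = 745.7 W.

Converting, Q̇_H = 619.0 hp = 461.6 kW, so COP_actual = Q̇_H/Ẇ = 461.6/133.0 = 3.471.
In absolute terms T_C = 300.65 K and T_H = 340.15 K, so ΔT = 39.50 K.
COP_Carnot = T_H/ΔT = 340.15/39.50 = 8.611.
η_II = COP_actual/COP_Carnot = 3.471/8.611 = 0.4030.

0.40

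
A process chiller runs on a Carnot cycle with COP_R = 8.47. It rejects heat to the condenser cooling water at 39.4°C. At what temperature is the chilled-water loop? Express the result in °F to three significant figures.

43.5 °F

For a Carnot refrigerator COP_R = T_C/(T_H − T_C), so T_C = COP·T_H/(1 + COP).
With T_H = 312.55 K, T_C = 8.47 × 312.55/9.470 = 279.55 K.
Converting, 279.55 K = 43.51°F.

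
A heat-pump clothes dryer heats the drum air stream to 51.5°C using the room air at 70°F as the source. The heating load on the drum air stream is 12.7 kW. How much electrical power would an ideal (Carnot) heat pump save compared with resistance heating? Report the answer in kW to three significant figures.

In absolute terms T_C = 294.26 K and T_H = 324.65 K, so ΔT = 30.39 K.
COP_Carnot = T_H/ΔT = 324.65/30.39 = 10.68.
Resistance heating needs Ẇ_res = Q̇_H = 12.70 kW; the reversible heat pump needs only Ẇ_hp = Q̇_H/COP = 1.189 kW.
Saving = 12.70 − 1.189 = 11.51 kW.

11.5 kW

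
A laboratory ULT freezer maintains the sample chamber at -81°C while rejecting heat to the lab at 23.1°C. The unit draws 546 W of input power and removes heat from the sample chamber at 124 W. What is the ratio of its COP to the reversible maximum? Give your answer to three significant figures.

0.123

COP_actual = Q̇_C/Ẇ = 124.0/546.0 = 0.2271.
In absolute terms T_C = 192.15 K and T_H = 296.25 K, so ΔT = 104.1 K.
COP_Carnot = T_C/ΔT = 192.15/104.1 = 1.846.
η_II = COP_actual/COP_Carnot = 0.2271/1.846 = 0.1230.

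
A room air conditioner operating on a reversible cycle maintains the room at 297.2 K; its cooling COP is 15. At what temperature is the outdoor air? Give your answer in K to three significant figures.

COP_R = T_C/(T_H − T_C) gives T_H − T_C = T_C/COP.
With T_C = 297.20 K, T_H = 297.20 × (1 + 1/15) = 317.01 K.

317 K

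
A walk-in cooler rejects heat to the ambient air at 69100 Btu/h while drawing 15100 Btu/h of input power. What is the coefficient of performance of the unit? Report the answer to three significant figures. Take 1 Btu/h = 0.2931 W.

3.58

The first law gives Q̇_H = Q̇_C + Ẇ, so the three rates are Q̇_C = 54000, Q̇_H = 69100, Ẇ = 15100 Btu/h.
COP_R = Q̇_C/Ẇ = 54000/15100 = 3.576.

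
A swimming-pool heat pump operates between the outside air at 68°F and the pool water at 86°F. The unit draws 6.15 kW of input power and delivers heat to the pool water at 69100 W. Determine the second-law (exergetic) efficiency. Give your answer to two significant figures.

Converting, Q̇_H = 69100 W = 69.10 kW, so COP_actual = Q̇_H/Ẇ = 69.10/6.150 = 11.24.
In absolute terms T_C = 293.15 K and T_H = 303.15 K, so ΔT = 10.00 K.
COP_Carnot = T_H/ΔT = 303.15/10.00 = 30.32.
η_II = COP_actual/COP_Carnot = 11.24/30.32 = 0.3706.

0.37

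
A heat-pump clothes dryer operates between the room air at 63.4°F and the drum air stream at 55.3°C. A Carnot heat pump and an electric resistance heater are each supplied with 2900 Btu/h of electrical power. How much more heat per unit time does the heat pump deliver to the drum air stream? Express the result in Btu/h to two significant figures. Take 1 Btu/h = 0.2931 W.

In absolute terms T_C = 290.59 K and T_H = 328.45 K, so ΔT = 37.86 K.
COP_Carnot = T_H/ΔT = 328.45/37.86 = 8.676.
The heat pump delivers Q̇_H = COP × Ẇ = 25160 Btu/h; the resistance heater delivers Ẇ = 2900 Btu/h.
Extra = (COP − 1)·Ẇ = 22260 Btu/h.

22000 Btu/h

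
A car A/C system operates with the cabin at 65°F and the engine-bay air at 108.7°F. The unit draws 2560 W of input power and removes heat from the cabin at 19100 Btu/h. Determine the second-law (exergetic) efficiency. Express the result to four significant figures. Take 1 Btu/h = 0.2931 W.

0.1821

Converting, Q̇_C = 19100 Btu/h = 5598 W, so COP_actual = Q̇_C/Ẇ = 5598/2560 = 2.187.
In absolute terms T_C = 291.48 K and T_H = 315.76 K, so ΔT = 24.28 K.
COP_Carnot = T_C/ΔT = 291.48/24.28 = 12.01.
η_II = COP_actual/COP_Carnot = 2.187/12.01 = 0.1821.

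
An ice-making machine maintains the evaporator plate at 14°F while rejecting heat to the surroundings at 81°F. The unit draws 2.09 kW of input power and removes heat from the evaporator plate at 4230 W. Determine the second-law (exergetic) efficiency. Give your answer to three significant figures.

Converting, Q̇_C = 4230 W = 4.230 kW, so COP_actual = Q̇_C/Ẇ = 4.230/2.090 = 2.024.
In absolute terms T_C = 263.15 K and T_H = 300.37 K, so ΔT = 37.22 K.
COP_Carnot = T_C/ΔT = 263.15/37.22 = 7.070.
η_II = COP_actual/COP_Carnot = 2.024/7.070 = 0.2863.

0.286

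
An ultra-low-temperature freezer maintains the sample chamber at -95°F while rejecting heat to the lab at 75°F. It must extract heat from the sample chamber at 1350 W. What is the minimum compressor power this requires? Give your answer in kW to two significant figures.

In absolute terms T_C = 202.59 K and T_H = 297.04 K, so ΔT = 94.44 K.
COP_Carnot = T_C/ΔT = 202.59/94.44 = 2.145.
Ẇ_min = Q̇/COP_Carnot = 1350/2.145 = 629.3 W = 0.6293 kW.

0.63 kW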